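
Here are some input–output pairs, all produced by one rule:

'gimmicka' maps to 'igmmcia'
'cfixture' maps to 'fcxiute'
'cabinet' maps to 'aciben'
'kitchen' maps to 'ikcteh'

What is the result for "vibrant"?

Each output is the input with this applied: swap each adjacent pair of characters (1↔2, 3↔4, ...), then delete the last character.
"vibrant" → "ivrbnat" → "ivrbna".
(Check on "cfixture": → "fcxiuter" → "fcxiute" ✓)

ivrbna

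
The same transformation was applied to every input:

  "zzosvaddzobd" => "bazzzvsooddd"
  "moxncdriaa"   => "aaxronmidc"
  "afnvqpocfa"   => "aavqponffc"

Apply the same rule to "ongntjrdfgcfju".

The transformation: sort the characters into reverse alphabetical order, then move the last 2 characters to the front (rotate right by 2).
Doing the same to "ongntjrdfgcfju": "dcutronnjjggff".

dcutronnjjggff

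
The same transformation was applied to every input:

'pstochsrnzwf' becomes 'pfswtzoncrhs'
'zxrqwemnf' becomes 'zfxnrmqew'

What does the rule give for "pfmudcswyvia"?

pafimvuydwcs

The transformation: take characters alternately from the front and the back (1st, last, 2nd, 2nd-last, ...).
Applying that to "pfmudcswyvia" gives "pafimvuydwcs".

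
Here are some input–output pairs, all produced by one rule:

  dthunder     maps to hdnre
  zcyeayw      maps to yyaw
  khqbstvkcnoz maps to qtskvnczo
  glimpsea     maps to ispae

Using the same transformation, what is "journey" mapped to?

Rule — swap each adjacent pair of characters (1↔2, 3↔4, ...), then delete the first 3 characters.
Working it through for "journey": intermediate "ojrueny", final "ueny".

ueny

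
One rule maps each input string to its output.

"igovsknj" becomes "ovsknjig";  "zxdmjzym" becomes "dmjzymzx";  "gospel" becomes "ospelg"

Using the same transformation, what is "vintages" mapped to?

ntagesvi

The transformation: move the last 2 characters to the front (rotate right by 2), then swap the front and back halves of the string.
Starting from "vintages": after the first operation, "esvintag"; after the second, "ntagesvi".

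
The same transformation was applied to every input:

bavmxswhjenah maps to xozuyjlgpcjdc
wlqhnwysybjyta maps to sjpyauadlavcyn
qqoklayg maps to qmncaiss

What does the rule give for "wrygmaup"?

Rule — move the first 2 characters to the end (rotate left by 2), then shift every letter 2 places forward in the alphabet (wrapping around).
On "wrygmaup": the first step gives "ygmaupwr", and the second then gives "aiocwryt".
(Check on "wlqhnwysybjyta": → "qhnwysybjytawl" → "sjpyauadlavcyn" ✓)

aiocwryt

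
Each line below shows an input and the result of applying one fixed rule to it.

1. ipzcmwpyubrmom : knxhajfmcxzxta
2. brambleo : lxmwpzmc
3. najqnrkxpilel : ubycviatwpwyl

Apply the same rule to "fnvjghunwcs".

The transformation: shift every letter 11 places forward in the alphabet (wrapping around), then move the first 2 characters to the end (rotate left by 2).
On "fnvjghunwcs": the first step gives "qygursfyhnd", and the second then gives "gursfyhndqy".

gursfyhndqy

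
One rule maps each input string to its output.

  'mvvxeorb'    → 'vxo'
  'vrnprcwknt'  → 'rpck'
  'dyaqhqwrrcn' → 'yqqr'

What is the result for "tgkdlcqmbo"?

The rule is to delete the last 2 characters, then keep every other character starting from the second (positions 2nd, 4th, 6th, ...).
Starting from "tgkdlcqmbo": after the first operation, "tgkdlcqm"; after the second, "gdcm".

gdcm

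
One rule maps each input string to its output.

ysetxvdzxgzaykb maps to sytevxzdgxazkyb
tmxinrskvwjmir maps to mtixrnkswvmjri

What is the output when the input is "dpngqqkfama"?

Each output is the input with this applied: swap each adjacent pair of characters (1↔2, 3↔4, ...).
On "dpngqqkfama" that produces "pdgnqqfkmaa".

pdgnqqfkmaa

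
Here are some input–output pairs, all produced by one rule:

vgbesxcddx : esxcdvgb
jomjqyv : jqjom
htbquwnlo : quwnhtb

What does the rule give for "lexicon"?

Looking at the pairs, the operation is to delete the last 2 characters, then move the first 3 characters to the end (rotate left by 3).
Applying that to "lexicon" gives "iclex".
(Check on "htbquwnlo": → "htbquwn" → "quwnhtb" ✓)

iclex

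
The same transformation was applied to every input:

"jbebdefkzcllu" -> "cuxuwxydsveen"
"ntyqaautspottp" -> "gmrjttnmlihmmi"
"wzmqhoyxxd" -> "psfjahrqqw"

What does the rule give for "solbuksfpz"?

The rule is to shift every letter 7 places backward in the alphabet (wrapping around).
Applying that to "solbuksfpz" gives "lheundlyis".

lheundlyis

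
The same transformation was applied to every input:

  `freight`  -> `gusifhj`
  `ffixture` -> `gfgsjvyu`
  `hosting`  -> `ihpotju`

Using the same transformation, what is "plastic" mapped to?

qdmjbut

Each output is the input with this applied: take characters alternately from the front and the back (1st, last, 2nd, 2nd-last, ...), then shift every letter 1 place forward in the alphabet (wrapping around).
On "plastic": the first step gives "pcliats", and the second then gives "qdmjbut".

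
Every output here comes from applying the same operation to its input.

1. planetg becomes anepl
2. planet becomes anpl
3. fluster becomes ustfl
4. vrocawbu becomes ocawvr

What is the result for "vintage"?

ntavi

Looking at the pairs, the operation is to delete the last 2 characters, then move the first 2 characters to the end (rotate left by 2).
Applying that to "vintage" gives "ntavi".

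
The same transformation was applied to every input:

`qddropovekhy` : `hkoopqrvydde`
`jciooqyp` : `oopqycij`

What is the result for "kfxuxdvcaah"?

In each case the input is transformed by: sort the characters into alphabetical order, then move the first 3 characters to the end (rotate left by 3).
Applying both steps to "kfxuxdvcaah": "aacdfhkuvxx", then "dfhkuvxxaac".

dfhkuvxxaac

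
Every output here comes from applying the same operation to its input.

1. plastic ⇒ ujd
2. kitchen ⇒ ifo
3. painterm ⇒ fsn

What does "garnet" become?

ofu

What's happening: shift every letter 1 place forward in the alphabet (wrapping around), then keep only the last 3 characters.
For "garnet", step one produces "hbsofu"; step two turns that into "ofu".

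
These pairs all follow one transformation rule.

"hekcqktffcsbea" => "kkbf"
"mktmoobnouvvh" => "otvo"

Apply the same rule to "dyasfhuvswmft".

hafs

What's happening: keep one character in every 3, starting at position 3 (positions 3rd, 6th, 9th, ...), then swap each adjacent pair of characters (1↔2, 3↔4, ...).
Starting from "dyasfhuvswmft": after the first operation, "ahsf"; after the second, "hafs".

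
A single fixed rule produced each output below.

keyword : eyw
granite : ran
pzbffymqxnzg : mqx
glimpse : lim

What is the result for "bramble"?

The pattern: move the last 3 characters to the front (rotate right by 3), then keep only the last 3 characters.
"bramble" → "blebram" → "ram".

ram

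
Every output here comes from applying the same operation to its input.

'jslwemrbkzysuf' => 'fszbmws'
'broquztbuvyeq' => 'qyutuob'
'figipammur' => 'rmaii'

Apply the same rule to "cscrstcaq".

qcscc

Rule — reverse the string, then keep every other character starting from the first (positions 1st, 3rd, 5th, ...).
For "cscrstcaq", step one produces "qactsrcsc"; step two turns that into "qcscc".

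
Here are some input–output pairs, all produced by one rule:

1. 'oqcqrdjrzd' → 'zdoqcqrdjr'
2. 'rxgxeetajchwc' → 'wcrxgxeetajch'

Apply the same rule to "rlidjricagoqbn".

Rule — move the last 2 characters to the front (rotate right by 2).
Applying that to "rlidjricagoqbn" gives "bnrlidjricagoq".

bnrlidjricagoq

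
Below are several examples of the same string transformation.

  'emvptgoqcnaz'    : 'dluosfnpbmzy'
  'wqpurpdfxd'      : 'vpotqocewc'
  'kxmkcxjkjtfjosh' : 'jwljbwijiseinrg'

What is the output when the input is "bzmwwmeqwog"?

aylvvldpvnf

Each output is the input with this applied: shift every letter 1 place backward in the alphabet (wrapping around).
So "bzmwwmeqwog" becomes "aylvvldpvnf".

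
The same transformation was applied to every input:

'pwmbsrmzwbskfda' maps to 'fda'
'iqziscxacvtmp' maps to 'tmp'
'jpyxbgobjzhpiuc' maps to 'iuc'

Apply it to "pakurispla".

pla

Looking at the pairs, the operation is to keep only the last 3 characters.
For "pakurispla" the result is "pla".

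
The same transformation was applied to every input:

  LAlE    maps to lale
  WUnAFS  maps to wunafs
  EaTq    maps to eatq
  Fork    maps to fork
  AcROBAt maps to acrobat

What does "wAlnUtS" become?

Each output is the input with this applied: convert every letter to lowercase.
Doing the same to "wAlnUtS": "walnuts".

walnuts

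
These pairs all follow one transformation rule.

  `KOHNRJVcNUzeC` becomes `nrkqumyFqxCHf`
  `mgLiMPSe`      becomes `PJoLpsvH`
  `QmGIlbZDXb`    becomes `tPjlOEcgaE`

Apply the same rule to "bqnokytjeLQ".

What's happening: shift every letter 3 places forward in the alphabet (wrapping around), then flip the case of every letter.
Starting from "bqnokytjeLQ": after the first operation, "etqrnbwmhOT"; after the second, "ETQRNBWMHot".

ETQRNBWMHot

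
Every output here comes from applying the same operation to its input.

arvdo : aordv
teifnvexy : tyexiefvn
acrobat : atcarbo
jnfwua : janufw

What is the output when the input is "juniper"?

jruenpi

Each output is the input with this applied: take characters alternately from the front and the back (1st, last, 2nd, 2nd-last, ...).
On "juniper" that produces "jruenpi".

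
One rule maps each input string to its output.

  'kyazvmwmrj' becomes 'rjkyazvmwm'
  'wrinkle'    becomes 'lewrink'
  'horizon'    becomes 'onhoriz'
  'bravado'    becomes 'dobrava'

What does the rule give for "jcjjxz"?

xzjcjj

Each output is the input with this applied: move the last 2 characters to the front (rotate right by 2).
Doing the same to "jcjjxz": "xzjcjj".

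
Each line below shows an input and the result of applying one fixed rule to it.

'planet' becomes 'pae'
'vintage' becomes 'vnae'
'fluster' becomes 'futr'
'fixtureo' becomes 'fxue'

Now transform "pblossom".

Each output is the input with this applied: keep every other character starting from the first (positions 1st, 3rd, 5th, ...).
Applying that to "pblossom" gives "plso".

plso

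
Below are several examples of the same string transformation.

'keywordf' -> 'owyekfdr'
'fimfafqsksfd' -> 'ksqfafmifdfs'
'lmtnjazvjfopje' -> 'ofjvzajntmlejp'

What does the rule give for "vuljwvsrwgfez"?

gwrsvwjluvzef

Each output is the input with this applied: reverse the string, then move the first 3 characters to the end (rotate left by 3).
Starting from "vuljwvsrwgfez": after the first operation, "zefgwrsvwjluv"; after the second, "gwrsvwjluvzef".
(Check on "keywordf": → "fdrowyek" → "owyekfdr" ✓)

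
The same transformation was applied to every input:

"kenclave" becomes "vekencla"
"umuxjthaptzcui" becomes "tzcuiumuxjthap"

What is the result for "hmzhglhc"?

hchmzhgl

The transformation: swap the front and back halves of the string, then move the first 2 characters to the end (rotate left by 2).
For "hmzhglhc", step one produces "glhchmzh"; step two turns that into "hchmzhgl".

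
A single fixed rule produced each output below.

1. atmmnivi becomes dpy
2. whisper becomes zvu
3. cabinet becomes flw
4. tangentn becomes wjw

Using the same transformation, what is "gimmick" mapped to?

In each case the input is transformed by: shift every letter 3 places forward in the alphabet (wrapping around), then keep one character in every 3, starting at position 1 (positions 1st, 4th, 7th, ...).
On "gimmick": the first step gives "jlpplfn", and the second then gives "jpn".
(Check on "tangentn": → "wdqjhqwq" → "wjw" ✓)

jpn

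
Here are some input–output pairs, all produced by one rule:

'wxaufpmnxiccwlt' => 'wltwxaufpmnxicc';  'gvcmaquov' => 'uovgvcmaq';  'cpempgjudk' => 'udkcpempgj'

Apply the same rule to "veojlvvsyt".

In each case the input is transformed by: move the last 3 characters to the front (rotate right by 3).
"veojlvvsyt" → "sytveojlvv".

sytveojlvv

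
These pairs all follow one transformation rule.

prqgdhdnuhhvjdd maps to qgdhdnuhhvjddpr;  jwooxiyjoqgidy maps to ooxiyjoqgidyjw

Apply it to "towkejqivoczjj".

wkejqivoczjjto

Rule — move the first 2 characters to the end (rotate left by 2).
So "towkejqivoczjj" becomes "wkejqivoczjjto".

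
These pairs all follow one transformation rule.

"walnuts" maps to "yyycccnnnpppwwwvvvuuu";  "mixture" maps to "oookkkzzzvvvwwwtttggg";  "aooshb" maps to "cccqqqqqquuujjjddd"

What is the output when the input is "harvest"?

The transformation: repeat every character 3 times, then shift every letter 2 places forward in the alphabet (wrapping around).
"harvest" → "jjjccctttxxxggguuuvvv".

jjjccctttxxxggguuuvvv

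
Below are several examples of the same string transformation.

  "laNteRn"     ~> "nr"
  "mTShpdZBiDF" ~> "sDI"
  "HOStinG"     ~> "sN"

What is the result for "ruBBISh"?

The transformation: flip the case of every letter, then keep one character in every 3, starting at position 3 (positions 3rd, 6th, 9th, ...).
Applying both steps to "ruBBISh": "RUbbisH", then "bs".
(Check on "laNteRn": → "LAnTErN" → "nr" ✓)

bs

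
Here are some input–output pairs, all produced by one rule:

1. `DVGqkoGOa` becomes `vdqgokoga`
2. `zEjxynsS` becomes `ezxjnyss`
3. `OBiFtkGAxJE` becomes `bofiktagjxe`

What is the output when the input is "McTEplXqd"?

The pattern: swap each adjacent pair of characters (1↔2, 3↔4, ...), then convert every letter to lowercase.
Starting from "McTEplXqd": after the first operation, "cMETlpqXd"; after the second, "cmetlpqxd".

cmetlpqxd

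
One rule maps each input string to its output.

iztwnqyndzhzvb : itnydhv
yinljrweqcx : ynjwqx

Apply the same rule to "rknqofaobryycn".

The transformation: keep every other character starting from the first (positions 1st, 3rd, 5th, ...).
Doing the same to "rknqofaobryycn": "rnoabyc".

rnoabyc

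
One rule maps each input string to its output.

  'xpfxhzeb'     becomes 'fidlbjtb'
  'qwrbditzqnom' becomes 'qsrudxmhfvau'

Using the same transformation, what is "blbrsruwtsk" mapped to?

owxayvwvfpf

The pattern: reverse the string, then shift every letter 4 places forward in the alphabet (wrapping around).
Applying both steps to "blbrsruwtsk": "kstwursrblb", then "owxayvwvfpf".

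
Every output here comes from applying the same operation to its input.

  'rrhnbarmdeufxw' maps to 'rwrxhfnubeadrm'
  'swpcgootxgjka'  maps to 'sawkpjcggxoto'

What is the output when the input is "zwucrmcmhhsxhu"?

zuwhuxcsrhmhcm

Looking at the pairs, the operation is to take characters alternately from the front and the back (1st, last, 2nd, 2nd-last, ...).
"zwucrmcmhhsxhu" → "zuwhuxcsrhmhcm".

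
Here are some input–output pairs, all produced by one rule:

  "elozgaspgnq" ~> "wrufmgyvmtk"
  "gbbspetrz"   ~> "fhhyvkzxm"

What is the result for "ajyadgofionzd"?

What's happening: shift every letter 6 places forward in the alphabet (wrapping around), then swap the first and last characters.
For "ajyadgofionzd" the result is "jpegjmuloutfg".

jpegjmuloutfg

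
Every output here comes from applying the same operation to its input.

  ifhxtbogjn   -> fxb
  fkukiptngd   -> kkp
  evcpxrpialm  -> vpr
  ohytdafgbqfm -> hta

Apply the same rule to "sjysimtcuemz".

jsm

Rule — keep every other character starting from the second (positions 2nd, 4th, 6th, ...), then keep only the first 3 characters.
Starting from "sjysimtcuemz": after the first operation, "jsmcez"; after the second, "jsm".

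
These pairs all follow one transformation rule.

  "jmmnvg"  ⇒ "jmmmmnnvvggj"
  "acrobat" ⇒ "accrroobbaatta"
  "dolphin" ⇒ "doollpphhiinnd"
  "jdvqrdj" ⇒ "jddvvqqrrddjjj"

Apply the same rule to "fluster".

The rule is to double every character, then move the first character to the end.
Working it through for "fluster": intermediate "fflluusstteerr", final "flluusstteerrf".

flluusstteerrf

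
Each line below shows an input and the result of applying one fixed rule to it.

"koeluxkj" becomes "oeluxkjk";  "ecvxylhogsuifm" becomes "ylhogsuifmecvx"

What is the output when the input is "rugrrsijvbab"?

rrsijvbabrug

The transformation: swap the front and back halves of the string, then move the last 3 characters to the front (rotate right by 3).
Applying both steps to "rugrrsijvbab": "ijvbabrugrrs", then "rrsijvbabrug".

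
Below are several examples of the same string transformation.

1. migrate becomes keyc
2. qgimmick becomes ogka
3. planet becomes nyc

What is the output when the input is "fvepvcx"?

In each case the input is transformed by: keep every other character starting from the first (positions 1st, 3rd, 5th, ...), then shift every letter 2 places backward in the alphabet (wrapping around).
Starting from "fvepvcx": after the first operation, "fevx"; after the second, "dctv".

dctv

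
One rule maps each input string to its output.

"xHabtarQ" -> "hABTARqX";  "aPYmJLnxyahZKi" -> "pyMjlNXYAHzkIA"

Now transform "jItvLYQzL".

iTVlyqZlJ

Each output is the input with this applied: flip the case of every letter, then move the first character to the end.
For "jItvLYQzL" the result is "iTVlyqZlJ".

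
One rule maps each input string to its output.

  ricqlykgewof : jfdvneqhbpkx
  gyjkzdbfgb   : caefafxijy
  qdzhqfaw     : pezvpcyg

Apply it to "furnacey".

Rule — swap the front and back halves of the string, then shift every letter 1 place backward in the alphabet (wrapping around).
Starting from "furnacey": after the first operation, "aceyfurn"; after the second, "zbdxetqm".

zbdxetqm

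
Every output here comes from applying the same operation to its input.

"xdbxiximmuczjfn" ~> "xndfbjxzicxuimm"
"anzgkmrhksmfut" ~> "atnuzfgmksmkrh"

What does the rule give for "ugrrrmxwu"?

What's happening: take characters alternately from the front and the back (1st, last, 2nd, 2nd-last, ...).
Applying that to "ugrrrmxwu" gives "uugwrxrmr".

uugwrxrmr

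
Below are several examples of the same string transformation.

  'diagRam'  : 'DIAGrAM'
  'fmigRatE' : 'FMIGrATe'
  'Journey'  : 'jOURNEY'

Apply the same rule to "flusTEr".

In each case the input is transformed by: flip the case of every letter.
For "flusTEr" the result is "FLUSteR".

FLUSteR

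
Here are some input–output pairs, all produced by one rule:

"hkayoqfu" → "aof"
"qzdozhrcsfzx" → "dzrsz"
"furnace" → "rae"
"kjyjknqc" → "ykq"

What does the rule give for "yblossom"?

lso

Looking at the pairs, the operation is to delete the first 2 characters, then keep every other character starting from the first (positions 1st, 3rd, 5th, ...).
Working it through for "yblossom": intermediate "lossom", final "lso".
(Check on "qzdozhrcsfzx": → "dozhrcsfzx" → "dzrsz" ✓)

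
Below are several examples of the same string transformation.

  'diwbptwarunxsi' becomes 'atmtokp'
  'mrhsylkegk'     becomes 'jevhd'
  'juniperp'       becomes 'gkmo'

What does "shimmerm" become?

pfjo

Each output is the input with this applied: shift every letter 3 places backward in the alphabet (wrapping around), then keep every other character starting from the first (positions 1st, 3rd, 5th, ...).
Starting from "shimmerm": after the first operation, "pefjjboj"; after the second, "pfjo".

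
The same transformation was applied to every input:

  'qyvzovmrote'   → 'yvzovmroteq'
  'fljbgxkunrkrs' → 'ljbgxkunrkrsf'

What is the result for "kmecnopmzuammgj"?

The transformation: move the first character to the end.
Doing the same to "kmecnopmzuammgj": "mecnopmzuammgjk".

mecnopmzuammgjk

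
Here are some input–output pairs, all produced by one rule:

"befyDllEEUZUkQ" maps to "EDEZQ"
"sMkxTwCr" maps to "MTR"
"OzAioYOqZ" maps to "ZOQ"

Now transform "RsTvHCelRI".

Looking at the pairs, the operation is to keep one character in every 3, starting at position 2 (positions 2nd, 5th, 8th, ...), then convert every letter to uppercase.
On "RsTvHCelRI": the first step gives "sHl", and the second then gives "SHL".

SHL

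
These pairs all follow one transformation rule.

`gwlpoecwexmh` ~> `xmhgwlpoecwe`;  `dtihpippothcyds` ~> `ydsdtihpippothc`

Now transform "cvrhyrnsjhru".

Each output is the input with this applied: move the last 3 characters to the front (rotate right by 3).
Applying that to "cvrhyrnsjhru" gives "hrucvrhyrnsj".

hrucvrhyrnsj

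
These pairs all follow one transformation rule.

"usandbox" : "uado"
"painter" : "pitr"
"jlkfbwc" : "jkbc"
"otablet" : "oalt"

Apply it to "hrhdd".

The transformation: keep every other character starting from the first (positions 1st, 3rd, 5th, ...).
Applying that to "hrhdd" gives "hhd".

hhd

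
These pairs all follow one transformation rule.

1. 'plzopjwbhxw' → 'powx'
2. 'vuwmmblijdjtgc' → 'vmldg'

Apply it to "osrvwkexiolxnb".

oveon

The rule is to keep one character in every 3, starting at position 1 (positions 1st, 4th, 7th, ...).
For "osrvwkexiolxnb" the result is "oveon".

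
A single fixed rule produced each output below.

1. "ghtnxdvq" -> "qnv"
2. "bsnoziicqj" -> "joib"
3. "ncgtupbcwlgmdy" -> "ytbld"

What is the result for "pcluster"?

Looking at the pairs, the operation is to swap the first and last characters, then keep one character in every 3, starting at position 1 (positions 1st, 4th, 7th, ...).
Starting from "pcluster": after the first operation, "rclustep"; after the second, "rue".
(Check on "ncgtupbcwlgmdy": → "ycgtupbcwlgmdn" → "ytbld" ✓)

rue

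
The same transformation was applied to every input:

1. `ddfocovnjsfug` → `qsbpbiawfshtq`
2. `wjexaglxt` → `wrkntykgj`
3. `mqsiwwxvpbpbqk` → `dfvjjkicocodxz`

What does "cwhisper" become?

Rule — move the first character to the end, then shift every letter 13 places forward in the alphabet (wrapping around) — i.e. ROT13.
Starting from "cwhisper": after the first operation, "whisperc"; after the second, "juvfcrep".

juvfcrep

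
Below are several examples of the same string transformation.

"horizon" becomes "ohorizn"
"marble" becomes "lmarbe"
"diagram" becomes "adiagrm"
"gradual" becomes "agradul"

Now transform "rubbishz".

hrubbisz

In each case the input is transformed by: move the last character to the front, then swap the first and last characters.
"rubbishz" → "zrubbish" → "hrubbisz".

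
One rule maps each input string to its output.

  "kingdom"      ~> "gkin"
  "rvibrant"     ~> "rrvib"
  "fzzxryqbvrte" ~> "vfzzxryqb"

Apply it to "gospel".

The rule is to delete the last 3 characters, then move the last character to the front.
"gospel" → "gos" → "sgo".
(Check on "kingdom": → "king" → "gkin" ✓)

sgo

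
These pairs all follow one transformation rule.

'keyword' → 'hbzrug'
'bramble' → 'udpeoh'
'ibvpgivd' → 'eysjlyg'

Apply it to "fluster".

Rule — shift every letter 3 places forward in the alphabet (wrapping around), then delete the first character.
Working it through for "fluster": intermediate "ioxvwhu", final "oxvwhu".

oxvwhu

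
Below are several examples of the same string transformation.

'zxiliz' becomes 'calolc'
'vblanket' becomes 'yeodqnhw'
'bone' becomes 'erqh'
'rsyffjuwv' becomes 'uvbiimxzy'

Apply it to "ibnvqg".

leqytj

Each output is the input with this applied: shift every letter 3 places forward in the alphabet (wrapping around).
"ibnvqg" → "leqytj".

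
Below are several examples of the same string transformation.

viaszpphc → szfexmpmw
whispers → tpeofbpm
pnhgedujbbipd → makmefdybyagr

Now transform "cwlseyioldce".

zbtziapiblvf

The transformation: take characters alternately from the front and the back (1st, last, 2nd, 2nd-last, ...), then shift every letter 3 places backward in the alphabet (wrapping around).
On "cwlseyioldce" that produces "zbtziapiblvf".
(Check on "whispers": → "wshriesp" → "tpeofbpm" ✓)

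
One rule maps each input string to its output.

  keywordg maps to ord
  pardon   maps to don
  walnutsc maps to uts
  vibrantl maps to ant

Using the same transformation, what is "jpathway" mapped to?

Looking at the pairs, the operation is to swap the front and back halves of the string, then keep only the first 3 characters.
Working it through for "jpathway": intermediate "hwayjpat", final "hwa".
(Check on "walnutsc": → "utscwaln" → "uts" ✓)

hwa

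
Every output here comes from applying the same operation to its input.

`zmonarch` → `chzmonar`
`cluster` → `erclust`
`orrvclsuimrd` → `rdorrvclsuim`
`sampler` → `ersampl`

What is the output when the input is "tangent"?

nttange

The pattern: move the last 2 characters to the front (rotate right by 2).
"tangent" → "nttange".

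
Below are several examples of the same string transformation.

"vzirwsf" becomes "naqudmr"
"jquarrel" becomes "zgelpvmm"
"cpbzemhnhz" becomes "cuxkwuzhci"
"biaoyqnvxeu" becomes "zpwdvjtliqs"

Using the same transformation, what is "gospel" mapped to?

zgbjnk

The pattern: move the last 2 characters to the front (rotate right by 2), then shift every letter 5 places backward in the alphabet (wrapping around).
Starting from "gospel": after the first operation, "elgosp"; after the second, "zgbjnk".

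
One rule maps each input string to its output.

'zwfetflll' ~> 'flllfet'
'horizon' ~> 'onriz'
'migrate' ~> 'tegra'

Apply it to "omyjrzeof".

The pattern: delete the first 2 characters, then move the first 3 characters to the end (rotate left by 3).
So "omyjrzeof" becomes "zeofyjr".
(Check on "horizon": → "rizon" → "onriz" ✓)

zeofyjr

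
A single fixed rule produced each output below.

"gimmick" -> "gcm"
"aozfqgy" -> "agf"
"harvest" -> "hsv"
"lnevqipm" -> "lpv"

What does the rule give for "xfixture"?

The transformation: take characters alternately from the front and the back (1st, last, 2nd, 2nd-last, ...), then keep one character in every 3, starting at position 1 (positions 1st, 4th, 7th, ...).
Working it through for "xfixture": intermediate "xefriuxt", final "xrx".

xrx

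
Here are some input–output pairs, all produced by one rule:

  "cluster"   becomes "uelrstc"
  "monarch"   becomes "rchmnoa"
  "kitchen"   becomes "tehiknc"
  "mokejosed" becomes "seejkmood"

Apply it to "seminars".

Rule — sort the characters into alphabetical order, then swap the first and last characters.
Applying both steps to "seminars": "aeimnrss", then "seimnrsa".

seimnrsa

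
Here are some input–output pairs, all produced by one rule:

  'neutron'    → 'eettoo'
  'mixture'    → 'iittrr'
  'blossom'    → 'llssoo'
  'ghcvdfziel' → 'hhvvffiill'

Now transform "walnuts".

aanntt

The pattern: keep every other character starting from the second (positions 2nd, 4th, 6th, ...), then double every character.
Applying that to "walnuts" gives "aanntt".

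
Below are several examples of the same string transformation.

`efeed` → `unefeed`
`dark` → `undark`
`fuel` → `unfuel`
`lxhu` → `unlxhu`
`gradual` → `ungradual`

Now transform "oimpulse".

unoimpulse

The transformation: prepend "un".
So "oimpulse" becomes "unoimpulse".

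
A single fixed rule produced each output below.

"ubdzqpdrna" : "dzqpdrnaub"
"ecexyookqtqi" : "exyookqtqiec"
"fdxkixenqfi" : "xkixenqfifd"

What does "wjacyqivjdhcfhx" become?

acyqivjdhcfhxwj

Each output is the input with this applied: move the first 2 characters to the end (rotate left by 2).
"wjacyqivjdhcfhx" → "acyqivjdhcfhxwj".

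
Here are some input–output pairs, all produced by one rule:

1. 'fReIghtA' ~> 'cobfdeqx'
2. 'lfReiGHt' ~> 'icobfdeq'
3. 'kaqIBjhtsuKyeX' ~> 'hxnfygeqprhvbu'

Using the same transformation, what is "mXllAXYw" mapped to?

The rule is to shift every letter 3 places backward in the alphabet (wrapping around), then convert every letter to lowercase.
Applying both steps to "mXllAXYw": "jUiiXUVt", then "juiixuvt".

juiixuvt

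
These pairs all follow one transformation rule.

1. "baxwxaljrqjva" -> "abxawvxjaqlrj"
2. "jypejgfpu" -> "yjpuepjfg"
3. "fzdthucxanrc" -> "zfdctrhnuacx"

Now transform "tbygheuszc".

btycgzhseu

Rule — move the first character to the end, then take characters alternately from the front and the back (1st, last, 2nd, 2nd-last, ...).
"tbygheuszc" → "bygheuszct" → "btycgzhseu".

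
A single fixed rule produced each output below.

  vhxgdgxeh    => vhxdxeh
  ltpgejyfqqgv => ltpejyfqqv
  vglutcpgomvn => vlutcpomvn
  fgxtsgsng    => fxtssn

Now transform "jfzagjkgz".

jfzajkz

Each output is the input with this applied: remove every "g".
On "jfzagjkgz" that produces "jfzajkz".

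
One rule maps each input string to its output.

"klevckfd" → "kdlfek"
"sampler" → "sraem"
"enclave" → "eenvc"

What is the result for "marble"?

meal

The pattern: take characters alternately from the front and the back (1st, last, 2nd, 2nd-last, ...), then delete the last 2 characters.
For "marble", step one produces "mealrb"; step two turns that into "meal".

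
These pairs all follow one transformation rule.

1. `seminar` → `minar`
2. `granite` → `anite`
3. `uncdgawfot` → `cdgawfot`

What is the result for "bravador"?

The pattern: delete the first 2 characters.
So "bravador" becomes "avador".

avador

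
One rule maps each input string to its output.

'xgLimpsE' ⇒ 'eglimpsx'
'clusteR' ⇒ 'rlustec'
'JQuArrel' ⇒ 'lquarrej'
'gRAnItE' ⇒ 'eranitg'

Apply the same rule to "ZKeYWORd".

In each case the input is transformed by: swap the first and last characters, then convert every letter to lowercase.
For "ZKeYWORd", step one produces "dKeYWORZ"; step two turns that into "dkeyworz".

dkeyworz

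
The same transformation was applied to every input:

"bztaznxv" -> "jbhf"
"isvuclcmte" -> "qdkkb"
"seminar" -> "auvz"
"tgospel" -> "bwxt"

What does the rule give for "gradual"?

oict

In each case the input is transformed by: keep every other character starting from the first (positions 1st, 3rd, 5th, ...), then shift every letter 8 places forward in the alphabet (wrapping around).
On "gradual" that produces "oict".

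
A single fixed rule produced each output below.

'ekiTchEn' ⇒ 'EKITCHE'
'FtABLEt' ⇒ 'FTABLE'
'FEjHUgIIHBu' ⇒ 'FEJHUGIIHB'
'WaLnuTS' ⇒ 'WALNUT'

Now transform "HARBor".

What's happening: delete the last character, then convert every letter to uppercase.
Applying that to "HARBor" gives "HARBO".

HARBO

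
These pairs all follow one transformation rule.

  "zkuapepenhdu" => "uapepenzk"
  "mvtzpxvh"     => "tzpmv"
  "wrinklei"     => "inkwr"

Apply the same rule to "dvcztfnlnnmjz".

cztfnlnndv

The pattern: delete the last 3 characters, then move the first 2 characters to the end (rotate left by 2).
Starting from "dvcztfnlnnmjz": after the first operation, "dvcztfnlnn"; after the second, "cztfnlnndv".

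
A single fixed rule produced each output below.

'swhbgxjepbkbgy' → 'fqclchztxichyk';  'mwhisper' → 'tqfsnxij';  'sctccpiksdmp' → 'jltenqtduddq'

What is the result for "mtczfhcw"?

The transformation: swap the front and back halves of the string, then shift every letter 1 place forward in the alphabet (wrapping around).
"mtczfhcw" → "fhcwmtcz" → "gidxnuda".

gidxnuda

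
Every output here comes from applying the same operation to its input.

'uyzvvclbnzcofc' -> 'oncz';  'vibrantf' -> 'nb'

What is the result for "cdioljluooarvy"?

The transformation: reverse the string, then keep one character in every 3, starting at position 3 (positions 3rd, 6th, 9th, ...).
For "cdioljluooarvy", step one produces "yvraoouljloidc"; step two turns that into "roji".
(Check on "vibrantf": → "ftnarbiv" → "nb" ✓)

roji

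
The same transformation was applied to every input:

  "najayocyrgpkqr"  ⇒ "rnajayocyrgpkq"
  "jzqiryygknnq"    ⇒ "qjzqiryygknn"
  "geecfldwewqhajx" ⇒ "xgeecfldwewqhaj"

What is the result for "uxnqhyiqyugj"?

The rule is to move the last character to the front.
Doing the same to "uxnqhyiqyugj": "juxnqhyiqyug".

juxnqhyiqyug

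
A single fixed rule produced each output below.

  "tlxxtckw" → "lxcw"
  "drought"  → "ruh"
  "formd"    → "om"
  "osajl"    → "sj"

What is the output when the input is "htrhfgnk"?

thgk

In each case the input is transformed by: keep every other character starting from the second (positions 2nd, 4th, 6th, ...).
Applying that to "htrhfgnk" gives "thgk".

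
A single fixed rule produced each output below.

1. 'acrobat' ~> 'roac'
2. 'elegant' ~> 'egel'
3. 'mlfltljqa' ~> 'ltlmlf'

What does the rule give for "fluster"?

Rule — delete the last 3 characters, then swap the front and back halves of the string.
"fluster" → "flus" → "usfl".

usfl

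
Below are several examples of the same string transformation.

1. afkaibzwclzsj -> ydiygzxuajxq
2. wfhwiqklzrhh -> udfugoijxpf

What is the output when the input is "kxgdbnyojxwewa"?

ivebzlwmhvucu

In each case the input is transformed by: shift every letter 2 places backward in the alphabet (wrapping around), then delete the last character.
Applying both steps to "kxgdbnyojxwewa": "ivebzlwmhvucuy", then "ivebzlwmhvucu".
(Check on "afkaibzwclzsj": → "ydiygzxuajxqh" → "ydiygzxuajxq" ✓)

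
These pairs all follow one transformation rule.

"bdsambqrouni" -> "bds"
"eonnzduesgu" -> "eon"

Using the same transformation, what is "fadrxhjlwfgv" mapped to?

fad

The rule is to keep only the first 3 characters.
Doing the same to "fadrxhjlwfgv": "fad".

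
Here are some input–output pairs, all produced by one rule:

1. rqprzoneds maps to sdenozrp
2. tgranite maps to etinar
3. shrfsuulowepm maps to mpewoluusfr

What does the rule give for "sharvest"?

The pattern: reverse the string, then delete the last 2 characters.
Working it through for "sharvest": intermediate "tsevrahs", final "tsevra".
(Check on "rqprzoneds": → "sdenozrpqr" → "sdenozrp" ✓)

tsevra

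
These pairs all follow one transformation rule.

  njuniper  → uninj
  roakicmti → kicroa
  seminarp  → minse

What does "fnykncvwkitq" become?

In each case the input is transformed by: delete the last 3 characters, then move the last 3 characters to the front (rotate right by 3).
Starting from "fnykncvwkitq": after the first operation, "fnykncvwk"; after the second, "vwkfnyknc".
(Check on "njuniper": → "njuni" → "uninj" ✓)

vwkfnyknc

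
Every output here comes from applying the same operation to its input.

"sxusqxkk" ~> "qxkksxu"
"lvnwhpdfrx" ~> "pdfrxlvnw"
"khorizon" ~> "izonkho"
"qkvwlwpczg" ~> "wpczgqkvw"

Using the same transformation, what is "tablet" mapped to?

letta

Rule — swap the front and back halves of the string, then delete the last character.
Working it through for "tablet": intermediate "lettab", final "letta".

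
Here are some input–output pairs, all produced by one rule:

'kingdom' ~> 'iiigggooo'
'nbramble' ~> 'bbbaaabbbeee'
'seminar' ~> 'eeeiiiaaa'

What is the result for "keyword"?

eeewwwrrr

What's happening: keep every other character starting from the second (positions 2nd, 4th, 6th, ...), then repeat every character 3 times.
For "keyword", step one produces "ewr"; step two turns that into "eeewwwrrr".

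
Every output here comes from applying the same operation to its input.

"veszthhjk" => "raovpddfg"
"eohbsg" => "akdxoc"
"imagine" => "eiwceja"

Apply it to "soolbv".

okkhxr

The transformation: shift every letter 4 places backward in the alphabet (wrapping around).
Doing the same to "soolbv": "okkhxr".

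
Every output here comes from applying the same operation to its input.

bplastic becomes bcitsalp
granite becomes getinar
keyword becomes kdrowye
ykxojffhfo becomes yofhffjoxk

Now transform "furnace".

fecanru

In each case the input is transformed by: move the first character to the end, then reverse the string.
Working it through for "furnace": intermediate "urnacef", final "fecanru".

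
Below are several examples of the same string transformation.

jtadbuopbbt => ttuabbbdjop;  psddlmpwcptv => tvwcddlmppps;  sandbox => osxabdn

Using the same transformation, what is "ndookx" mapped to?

ooxdkn

In each case the input is transformed by: sort the characters into alphabetical order, then move the last 3 characters to the front (rotate right by 3).
For "ndookx", step one produces "dknoox"; step two turns that into "ooxdkn".
(Check on "psddlmpwcptv": → "cddlmpppstvw" → "tvwcddlmppps" ✓)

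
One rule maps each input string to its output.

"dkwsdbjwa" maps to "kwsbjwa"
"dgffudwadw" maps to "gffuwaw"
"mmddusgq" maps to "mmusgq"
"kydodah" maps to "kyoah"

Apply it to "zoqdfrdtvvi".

Rule — remove every "d".
So "zoqdfrdtvvi" becomes "zoqfrtvvi".

zoqfrtvvi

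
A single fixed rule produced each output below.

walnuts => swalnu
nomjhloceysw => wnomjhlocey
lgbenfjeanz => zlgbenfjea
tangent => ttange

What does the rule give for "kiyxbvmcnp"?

In each case the input is transformed by: move the last 2 characters to the front (rotate right by 2), then delete the first character.
"kiyxbvmcnp" → "pkiyxbvmc".

pkiyxbvmc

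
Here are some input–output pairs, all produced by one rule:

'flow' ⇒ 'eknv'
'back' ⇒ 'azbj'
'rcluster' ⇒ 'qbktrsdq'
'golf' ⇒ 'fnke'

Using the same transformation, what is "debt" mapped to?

In each case the input is transformed by: shift every letter 1 place backward in the alphabet (wrapping around).
"debt" → "cdas".

cdas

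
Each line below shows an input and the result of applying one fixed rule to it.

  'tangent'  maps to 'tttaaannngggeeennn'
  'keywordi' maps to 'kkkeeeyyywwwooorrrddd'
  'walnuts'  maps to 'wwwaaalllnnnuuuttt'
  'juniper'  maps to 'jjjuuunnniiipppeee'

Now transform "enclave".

eeennnccclllaaavvv

Looking at the pairs, the operation is to delete the last character, then repeat every character 3 times.
Applying both steps to "enclave": "enclav", then "eeennnccclllaaavvv".
(Check on "tangent": → "tangen" → "tttaaannngggeeennn" ✓)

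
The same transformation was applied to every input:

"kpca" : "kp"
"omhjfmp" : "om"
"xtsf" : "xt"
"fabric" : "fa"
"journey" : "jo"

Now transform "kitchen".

ki

The pattern: keep only the first 2 characters.
Applying that to "kitchen" gives "ki".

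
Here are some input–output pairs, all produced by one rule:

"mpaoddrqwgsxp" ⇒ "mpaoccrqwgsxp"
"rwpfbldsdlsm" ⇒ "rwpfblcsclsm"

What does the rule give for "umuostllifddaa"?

umuostllifccaa

The pattern: replace every "d" with "c".
Applying that to "umuostllifddaa" gives "umuostllifccaa".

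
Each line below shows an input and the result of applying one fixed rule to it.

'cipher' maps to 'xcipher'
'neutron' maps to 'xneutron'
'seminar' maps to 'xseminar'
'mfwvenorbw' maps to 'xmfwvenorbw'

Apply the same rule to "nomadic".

xnomadic

Rule — prepend "x".
So "nomadic" becomes "xnomadic".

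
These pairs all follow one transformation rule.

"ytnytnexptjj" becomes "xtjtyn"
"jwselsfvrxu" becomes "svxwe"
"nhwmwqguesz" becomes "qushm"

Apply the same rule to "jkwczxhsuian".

Looking at the pairs, the operation is to keep every other character starting from the second (positions 2nd, 4th, 6th, ...), then move the last 3 characters to the front (rotate right by 3).
Working it through for "jkwczxhsuian": intermediate "kcxsin", final "sinkcx".

sinkcx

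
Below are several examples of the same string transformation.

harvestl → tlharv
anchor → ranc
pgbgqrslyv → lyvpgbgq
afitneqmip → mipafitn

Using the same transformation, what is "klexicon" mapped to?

onklex

Looking at the pairs, the operation is to swap the front and back halves of the string, then delete the first 2 characters.
Starting from "klexicon": after the first operation, "iconklex"; after the second, "onklex".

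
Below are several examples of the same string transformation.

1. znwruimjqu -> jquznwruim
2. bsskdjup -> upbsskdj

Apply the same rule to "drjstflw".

lwdrjstf

In each case the input is transformed by: move the first 2 characters to the end (rotate left by 2), then swap the front and back halves of the string.
Doing the same to "drjstflw": "lwdrjstf".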